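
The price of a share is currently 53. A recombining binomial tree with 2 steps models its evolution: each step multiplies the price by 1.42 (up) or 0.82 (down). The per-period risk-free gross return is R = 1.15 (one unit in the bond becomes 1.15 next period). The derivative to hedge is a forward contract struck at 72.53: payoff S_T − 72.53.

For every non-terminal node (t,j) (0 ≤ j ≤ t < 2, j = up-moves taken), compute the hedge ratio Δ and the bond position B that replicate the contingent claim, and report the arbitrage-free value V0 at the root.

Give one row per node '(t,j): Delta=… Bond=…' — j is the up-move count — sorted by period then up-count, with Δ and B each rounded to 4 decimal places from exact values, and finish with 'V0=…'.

(0,0): Delta=1.0000 Bond=-54.8431
(1,0): Delta=1.0000 Bond=-63.0696
(1,1): Delta=1.0000 Bond=-63.0696
V0=-1.8431

Under the risk-neutral measure, an up-move has probability p* = (R−d)/(u−d) = 0.5500 and values discount at R = 1.15.
Terminal values V(2,·): V(2,0)=-36.8928, V(2,1)=-10.8168, V(2,2)=34.3392
  t=1,j=0: stock 43.4600 → up 61.7132 (V=-10.8168), down 35.6372 (V=-36.8928). Price -19.6096; hedge Δ=1.0000, bond B=-63.0696.
  t=1,j=1: stock 75.2600 → up 106.8692 (V=34.3392), down 61.7132 (V=-10.8168). Price 12.1904; hedge Δ=1.0000, bond B=-63.0696.
  t=0,j=0: stock 53.0000 → up 75.2600 (V=12.1904), down 43.4600 (V=-19.6096). Price -1.8431; hedge Δ=1.0000, bond B=-54.8431.
Each (Δ,B) replicates both successor values, so the strategy is self-financing and V0 is arbitrage-free.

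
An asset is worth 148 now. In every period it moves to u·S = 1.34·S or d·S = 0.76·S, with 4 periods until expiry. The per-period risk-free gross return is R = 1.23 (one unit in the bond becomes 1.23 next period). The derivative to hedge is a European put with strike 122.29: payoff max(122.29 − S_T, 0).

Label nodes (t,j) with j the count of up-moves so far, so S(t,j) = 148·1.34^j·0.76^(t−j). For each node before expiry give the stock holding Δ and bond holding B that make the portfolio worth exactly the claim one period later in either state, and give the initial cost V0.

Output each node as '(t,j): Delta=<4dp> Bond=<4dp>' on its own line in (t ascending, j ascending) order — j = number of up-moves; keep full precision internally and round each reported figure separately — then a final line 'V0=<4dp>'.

No-arbitrage ⇒ martingale measure with p* = (R−d)/(u−d) = 0.8103.
Terminal values V(4,·): V(4,0)=72.9140, V(4,1)=35.2323, V(4,2)=0.0000, V(4,3)=0.0000, V(4,4)=0.0000
(3,0): S=64.9684. Δ = (V_up−V_dn)/(S_up−S_dn) = (35.2323−72.9140)/(87.0577−49.3760) = -1.0000. V = [p*·35.2323 + (1−p*)·72.9140]/1.23 = 34.4543. B = V − Δ·S = 99.4228.
(3,1): S=114.5496. Δ = (V_up−V_dn)/(S_up−S_dn) = (0.0000−35.2323)/(153.4965−87.0577) = -0.5303. V = [p*·0.0000 + (1−p*)·35.2323]/1.23 = 5.4325. B = V − Δ·S = 66.1778.
(3,2): S=201.9691. Δ = (V_up−V_dn)/(S_up−S_dn) = (0.0000−0.0000)/(270.6386−153.4965) = 0.0000. V = [p*·0.0000 + (1−p*)·0.0000]/1.23 = 0.0000. B = V − Δ·S = 0.0000.
(3,3): S=356.1034. Δ = (V_up−V_dn)/(S_up−S_dn) = (0.0000−0.0000)/(477.1785−270.6386) = 0.0000. V = [p*·0.0000 + (1−p*)·0.0000]/1.23 = 0.0000. B = V − Δ·S = 0.0000.
(2,0): S=85.4848. Δ = (V_up−V_dn)/(S_up−S_dn) = (5.4325−34.4543)/(114.5496−64.9684) = -0.5853. V = [p*·5.4325 + (1−p*)·34.4543]/1.23 = 8.8916. B = V − Δ·S = 58.9292.
(2,1): S=150.7232. Δ = (V_up−V_dn)/(S_up−S_dn) = (0.0000−5.4325)/(201.9691−114.5496) = -0.0621. V = [p*·0.0000 + (1−p*)·5.4325]/1.23 = 0.8376. B = V − Δ·S = 10.2040.
(2,2): S=265.7488. Δ = (V_up−V_dn)/(S_up−S_dn) = (0.0000−0.0000)/(356.1034−201.9691) = 0.0000. V = [p*·0.0000 + (1−p*)·0.0000]/1.23 = 0.0000. B = V − Δ·S = 0.0000.
(1,0): S=112.4800. Δ = (V_up−V_dn)/(S_up−S_dn) = (0.8376−8.8916)/(150.7232−85.4848) = -0.1235. V = [p*·0.8376 + (1−p*)·8.8916]/1.23 = 1.9229. B = V − Δ·S = 15.8090.
(1,1): S=198.3200. Δ = (V_up−V_dn)/(S_up−S_dn) = (0.0000−0.8376)/(265.7488−150.7232) = -0.0073. V = [p*·0.0000 + (1−p*)·0.8376]/1.23 = 0.1292. B = V − Δ·S = 1.5734.
(0,0): S=148.0000. Δ = (V_up−V_dn)/(S_up−S_dn) = (0.1292−1.9229)/(198.3200−112.4800) = -0.0209. V = [p*·0.1292 + (1−p*)·1.9229]/1.23 = 0.3816. B = V − Δ·S = 3.4742.
Self-financing check: at every node Δ·S+B equals the discounted successor values.

(0,0): Delta=-0.0209 Bond=3.4742
(1,0): Delta=-0.1235 Bond=15.8090
(1,1): Delta=-0.0073 Bond=1.5734
(2,0): Delta=-0.5853 Bond=58.9292
(2,1): Delta=-0.0621 Bond=10.2040
(2,2): Delta=0.0000 Bond=0.0000
(3,0): Delta=-1.0000 Bond=99.4228
(3,1): Delta=-0.5303 Bond=66.1778
(3,2): Delta=0.0000 Bond=0.0000
(3,3): Delta=0.0000 Bond=0.0000
V0=0.3816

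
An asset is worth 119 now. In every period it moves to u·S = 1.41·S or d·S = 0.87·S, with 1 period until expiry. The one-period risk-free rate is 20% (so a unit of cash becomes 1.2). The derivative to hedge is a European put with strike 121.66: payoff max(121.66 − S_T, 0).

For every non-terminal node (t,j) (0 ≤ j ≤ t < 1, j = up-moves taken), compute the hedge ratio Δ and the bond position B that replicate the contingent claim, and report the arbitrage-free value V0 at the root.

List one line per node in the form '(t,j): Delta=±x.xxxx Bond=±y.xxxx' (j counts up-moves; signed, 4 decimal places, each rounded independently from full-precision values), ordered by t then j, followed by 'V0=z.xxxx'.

The replicating-portfolio and risk-neutral prices coincide; use p* = (1.2−0.87)/(1.41−0.87) = 0.6111 for the latter.
Payoff layer (t=1): V(1,0)=18.1300, V(1,1)=0.0000
  t=0,j=0: stock 119.0000 → up 167.7900 (V=0.0000), down 103.5300 (V=18.1300). Price 5.8755; hedge Δ=-0.2821, bond B=39.4495.
The time-0 hedge costs 5.8755, which is the no-arbitrage price.

(0,0): Delta=-0.2821 Bond=39.4495
V0=5.8755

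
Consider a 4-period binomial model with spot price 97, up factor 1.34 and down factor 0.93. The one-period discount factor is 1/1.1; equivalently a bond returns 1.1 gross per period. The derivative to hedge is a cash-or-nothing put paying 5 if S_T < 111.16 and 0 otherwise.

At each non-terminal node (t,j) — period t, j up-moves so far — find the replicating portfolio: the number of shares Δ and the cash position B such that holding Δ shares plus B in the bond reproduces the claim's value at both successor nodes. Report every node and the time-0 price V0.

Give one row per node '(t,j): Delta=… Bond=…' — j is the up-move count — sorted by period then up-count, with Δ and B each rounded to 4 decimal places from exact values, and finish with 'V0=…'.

(0,0): Delta=-0.0403 Bond=5.4423
(1,0): Delta=-0.0542 Bond=7.2471
(1,1): Delta=-0.0266 Bond=4.2070
(2,0): Delta=-0.0548 Bond=8.0186
(2,1): Delta=-0.0537 Bond=7.9056
(2,2): Delta=0.0000 Bond=0.0000
(3,0): Delta=0.0000 Bond=4.5455
(3,1): Delta=-0.1085 Bond=14.8559
(3,2): Delta=0.0000 Bond=0.0000
(3,3): Delta=0.0000 Bond=0.0000
V0=1.5370

Since d<R<u, set p* = (R−d)/(u−d) = 0.4146; price each node as the discounted p*-expectation of its children.
Terminal values V(4,·): V(4,0)=5.0000, V(4,1)=5.0000, V(4,2)=0.0000, V(4,3)=0.0000, V(4,4)=0.0000
Node (3,0) S=78.0226: V=(p*·5.0000+(1−p*)·5.0000)/1.1=4.5455; Δ=(5.0000−5.0000)/(104.5503−72.5610)=0.0000; B=V−Δ·S=4.5455
Node (3,1) S=112.4197: V=(p*·0.0000+(1−p*)·5.0000)/1.1=2.6608; Δ=(0.0000−5.0000)/(150.6424−104.5503)=-0.1085; B=V−Δ·S=14.8559
Node (3,2) S=161.9811: V=(p*·0.0000+(1−p*)·0.0000)/1.1=0.0000; Δ=(0.0000−0.0000)/(217.0546−150.6424)=0.0000; B=V−Δ·S=0.0000
Node (3,3) S=233.3921: V=(p*·0.0000+(1−p*)·0.0000)/1.1=0.0000; Δ=(0.0000−0.0000)/(312.7454−217.0546)=0.0000; B=V−Δ·S=0.0000
Node (2,0) S=83.8953: V=(p*·2.6608+(1−p*)·4.5455)/1.1=3.4218; Δ=(2.6608−4.5455)/(112.4197−78.0226)=-0.0548; B=V−Δ·S=8.0186
Node (2,1) S=120.8814: V=(p*·0.0000+(1−p*)·2.6608)/1.1=1.4159; Δ=(0.0000−2.6608)/(161.9811−112.4197)=-0.0537; B=V−Δ·S=7.9056
Node (2,2) S=174.1732: V=(p*·0.0000+(1−p*)·0.0000)/1.1=0.0000; Δ=(0.0000−0.0000)/(233.3921−161.9811)=0.0000; B=V−Δ·S=0.0000
Node (1,0) S=90.2100: V=(p*·1.4159+(1−p*)·3.4218)/1.1=2.3546; Δ=(1.4159−3.4218)/(120.8814−83.8953)=-0.0542; B=V−Δ·S=7.2471
Node (1,1) S=129.9800: V=(p*·0.0000+(1−p*)·1.4159)/1.1=0.7535; Δ=(0.0000−1.4159)/(174.1732−120.8814)=-0.0266; B=V−Δ·S=4.2070
Node (0,0) S=97.0000: V=(p*·0.7535+(1−p*)·2.3546)/1.1=1.5370; Δ=(0.7535−2.3546)/(129.9800−90.2100)=-0.0403; B=V−Δ·S=5.4423
Check: Δ(0,0)·S0 + B(0,0) = 1.5370 = V0.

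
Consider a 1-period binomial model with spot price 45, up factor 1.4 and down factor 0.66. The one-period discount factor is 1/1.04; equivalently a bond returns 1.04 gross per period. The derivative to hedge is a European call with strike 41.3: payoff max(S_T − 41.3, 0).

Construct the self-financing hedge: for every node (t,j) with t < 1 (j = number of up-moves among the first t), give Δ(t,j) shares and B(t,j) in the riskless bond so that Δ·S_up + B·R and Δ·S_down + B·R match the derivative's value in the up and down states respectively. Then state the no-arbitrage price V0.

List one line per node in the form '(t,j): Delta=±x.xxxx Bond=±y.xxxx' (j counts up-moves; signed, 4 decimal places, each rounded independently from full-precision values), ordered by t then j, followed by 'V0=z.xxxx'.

The replicating-portfolio and risk-neutral prices coincide; use p* = (1.04−0.66)/(1.4−0.66) = 0.5135 for the latter.
Payoff layer (t=1): V(1,0)=0.0000, V(1,1)=21.7000
(0,0): S=45.0000. Δ = (V_up−V_dn)/(S_up−S_dn) = (21.7000−0.0000)/(63.0000−29.7000) = 0.6517. V = [p*·21.7000 + (1−p*)·0.0000]/1.04 = 10.7147. B = V − Δ·S = -18.6097.
The time-0 hedge costs 10.7147, which is the no-arbitrage price.

(0,0): Delta=0.6517 Bond=-18.6097
V0=10.7147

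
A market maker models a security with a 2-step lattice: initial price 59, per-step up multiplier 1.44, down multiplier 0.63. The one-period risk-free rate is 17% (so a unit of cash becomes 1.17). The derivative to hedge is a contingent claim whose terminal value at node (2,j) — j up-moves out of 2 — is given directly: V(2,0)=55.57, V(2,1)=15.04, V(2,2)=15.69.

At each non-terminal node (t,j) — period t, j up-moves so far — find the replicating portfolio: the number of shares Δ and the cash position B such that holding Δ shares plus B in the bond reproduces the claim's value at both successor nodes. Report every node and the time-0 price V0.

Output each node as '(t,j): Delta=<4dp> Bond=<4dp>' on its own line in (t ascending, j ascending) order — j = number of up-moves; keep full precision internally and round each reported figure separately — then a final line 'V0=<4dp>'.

(0,0): Delta=-0.2339 Bond=28.2860
(1,0): Delta=-1.3462 Bond=74.4387
(1,1): Delta=0.0094 Bond=12.4226
V0=14.4877

The replicating-portfolio and risk-neutral prices coincide; use p* = (1.17−0.63)/(1.44−0.63) = 0.6667 for the latter.
Payoff layer (t=2): V(2,0)=55.5700, V(2,1)=15.0400, V(2,2)=15.6900
Node (1,0) S=37.1700: V=(p*·15.0400+(1−p*)·55.5700)/1.17=24.4017; Δ=(15.0400−55.5700)/(53.5248−23.4171)=-1.3462; B=V−Δ·S=74.4387
Node (1,1) S=84.9600: V=(p*·15.6900+(1−p*)·15.0400)/1.17=13.2251; Δ=(15.6900−15.0400)/(122.3424−53.5248)=0.0094; B=V−Δ·S=12.4226
Node (0,0) S=59.0000: V=(p*·13.2251+(1−p*)·24.4017)/1.17=14.4877; Δ=(13.2251−24.4017)/(84.9600−37.1700)=-0.2339; B=V−Δ·S=28.2860
Check: Δ(0,0)·S0 + B(0,0) = 14.4877 = V0.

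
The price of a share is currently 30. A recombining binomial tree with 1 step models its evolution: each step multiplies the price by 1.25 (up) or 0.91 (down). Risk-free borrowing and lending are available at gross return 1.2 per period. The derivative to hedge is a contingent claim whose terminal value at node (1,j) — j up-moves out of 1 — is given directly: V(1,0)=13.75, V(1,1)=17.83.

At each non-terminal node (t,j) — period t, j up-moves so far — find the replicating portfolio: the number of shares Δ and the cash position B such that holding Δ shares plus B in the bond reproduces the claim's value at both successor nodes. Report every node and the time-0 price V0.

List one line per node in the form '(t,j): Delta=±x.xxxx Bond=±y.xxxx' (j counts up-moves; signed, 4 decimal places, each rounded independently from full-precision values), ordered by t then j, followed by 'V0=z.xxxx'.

Under the risk-neutral measure, an up-move has probability p* = (R−d)/(u−d) = 0.8529 and values discount at R = 1.2.
Terminal payoffs: V(1,0)=13.7500, V(1,1)=17.8300
(0,0): S=30.0000. Δ = (V_up−V_dn)/(S_up−S_dn) = (17.8300−13.7500)/(37.5000−27.3000) = 0.4000. V = [p*·17.8300 + (1−p*)·13.7500]/1.2 = 14.3583. B = V − Δ·S = 2.3583.
Check: Δ(0,0)·S0 + B(0,0) = 14.3583 = V0.

(0,0): Delta=0.4000 Bond=2.3583
V0=14.3583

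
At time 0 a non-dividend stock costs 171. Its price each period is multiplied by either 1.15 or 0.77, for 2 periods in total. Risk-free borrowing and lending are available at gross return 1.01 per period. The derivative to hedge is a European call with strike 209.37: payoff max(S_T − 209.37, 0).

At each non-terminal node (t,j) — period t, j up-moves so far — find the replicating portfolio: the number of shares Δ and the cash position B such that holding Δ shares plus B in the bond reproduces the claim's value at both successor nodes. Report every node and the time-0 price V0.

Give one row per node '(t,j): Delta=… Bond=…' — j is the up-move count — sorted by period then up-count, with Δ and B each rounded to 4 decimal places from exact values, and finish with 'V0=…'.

The replicating-portfolio and risk-neutral prices coincide; use p* = (1.01−0.77)/(1.15−0.77) = 0.6316 for the latter.
Terminal values V(2,·): V(2,0)=0.0000, V(2,1)=0.0000, V(2,2)=16.7775
  t=1,j=0: stock 131.6700 → up 151.4205 (V=0.0000), down 101.3859 (V=0.0000). Price 0.0000; hedge Δ=0.0000, bond B=0.0000.
  t=1,j=1: stock 196.6500 → up 226.1475 (V=16.7775), down 151.4205 (V=0.0000). Price 10.4914; hedge Δ=0.2245, bond B=-33.6599.
  t=0,j=0: stock 171.0000 → up 196.6500 (V=10.4914), down 131.6700 (V=0.0000). Price 6.5605; hedge Δ=0.1615, bond B=-21.0484.
Check: Δ(0,0)·S0 + B(0,0) = 6.5605 = V0.

(0,0): Delta=0.1615 Bond=-21.0484
(1,0): Delta=0.0000 Bond=0.0000
(1,1): Delta=0.2245 Bond=-33.6599
V0=6.5605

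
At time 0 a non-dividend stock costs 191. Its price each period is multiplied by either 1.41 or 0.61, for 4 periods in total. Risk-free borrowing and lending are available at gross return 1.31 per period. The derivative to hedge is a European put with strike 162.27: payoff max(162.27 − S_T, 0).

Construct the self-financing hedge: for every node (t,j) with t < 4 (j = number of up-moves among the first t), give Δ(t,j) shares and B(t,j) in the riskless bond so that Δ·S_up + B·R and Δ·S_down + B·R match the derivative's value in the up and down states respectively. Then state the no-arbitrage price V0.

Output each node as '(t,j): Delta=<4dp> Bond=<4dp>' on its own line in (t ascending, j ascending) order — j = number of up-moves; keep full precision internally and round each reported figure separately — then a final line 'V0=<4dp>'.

(0,0): Delta=-0.0273 Bond=5.9714
(1,0): Delta=-0.2134 Bond=29.5068
(1,1): Delta=-0.0158 Bond=4.7248
(2,0): Delta=-1.0000 Bond=94.5574
(2,1): Delta=-0.1648 Bond=30.6677
(2,2): Delta=-0.0066 Bond=2.6926
(3,0): Delta=-1.0000 Bond=123.8702
(3,1): Delta=-1.0000 Bond=123.8702
(3,2): Delta=-0.1132 Bond=28.2182
(3,3): Delta=0.0000 Bond=0.0000
V0=0.7572

No-arbitrage ⇒ martingale measure with p* = (R−d)/(u−d) = 0.8750.
Terminal values V(4,·): V(4,0)=135.8244, V(4,1)=101.1417, V(4,2)=20.9735, V(4,3)=0.0000, V(4,4)=0.0000
(3,0): S=43.3534. Δ = (V_up−V_dn)/(S_up−S_dn) = (101.1417−135.8244)/(61.1283−26.4456) = -1.0000. V = [p*·101.1417 + (1−p*)·135.8244]/1.31 = 80.5169. B = V − Δ·S = 123.8702.
(3,1): S=100.2103. Δ = (V_up−V_dn)/(S_up−S_dn) = (20.9735−101.1417)/(141.2965−61.1283) = -1.0000. V = [p*·20.9735 + (1−p*)·101.1417]/1.31 = 23.6600. B = V − Δ·S = 123.8702.
(3,2): S=231.6335. Δ = (V_up−V_dn)/(S_up−S_dn) = (0.0000−20.9735)/(326.6033−141.2965) = -0.1132. V = [p*·0.0000 + (1−p*)·20.9735]/1.31 = 2.0013. B = V − Δ·S = 28.2182.
(3,3): S=535.4152. Δ = (V_up−V_dn)/(S_up−S_dn) = (0.0000−0.0000)/(754.9354−326.6033) = 0.0000. V = [p*·0.0000 + (1−p*)·0.0000]/1.31 = 0.0000. B = V − Δ·S = 0.0000.
(2,0): S=71.0711. Δ = (V_up−V_dn)/(S_up−S_dn) = (23.6600−80.5169)/(100.2103−43.3534) = -1.0000. V = [p*·23.6600 + (1−p*)·80.5169]/1.31 = 23.4863. B = V − Δ·S = 94.5574.
(2,1): S=164.2791. Δ = (V_up−V_dn)/(S_up−S_dn) = (2.0013−23.6600)/(231.6335−100.2103) = -0.1648. V = [p*·2.0013 + (1−p*)·23.6600]/1.31 = 3.5944. B = V − Δ·S = 30.6677.
(2,2): S=379.7271. Δ = (V_up−V_dn)/(S_up−S_dn) = (0.0000−2.0013)/(535.4152−231.6335) = -0.0066. V = [p*·0.0000 + (1−p*)·2.0013]/1.31 = 0.1910. B = V − Δ·S = 2.6926.
(1,0): S=116.5100. Δ = (V_up−V_dn)/(S_up−S_dn) = (3.5944−23.4863)/(164.2791−71.0711) = -0.2134. V = [p*·3.5944 + (1−p*)·23.4863]/1.31 = 4.6419. B = V − Δ·S = 29.5068.
(1,1): S=269.3100. Δ = (V_up−V_dn)/(S_up−S_dn) = (0.1910−3.5944)/(379.7271−164.2791) = -0.0158. V = [p*·0.1910 + (1−p*)·3.5944]/1.31 = 0.4705. B = V − Δ·S = 4.7248.
(0,0): S=191.0000. Δ = (V_up−V_dn)/(S_up−S_dn) = (0.4705−4.6419)/(269.3100−116.5100) = -0.0273. V = [p*·0.4705 + (1−p*)·4.6419]/1.31 = 0.7572. B = V − Δ·S = 5.9714.
Check: Δ(0,0)·S0 + B(0,0) = 0.7572 = V0.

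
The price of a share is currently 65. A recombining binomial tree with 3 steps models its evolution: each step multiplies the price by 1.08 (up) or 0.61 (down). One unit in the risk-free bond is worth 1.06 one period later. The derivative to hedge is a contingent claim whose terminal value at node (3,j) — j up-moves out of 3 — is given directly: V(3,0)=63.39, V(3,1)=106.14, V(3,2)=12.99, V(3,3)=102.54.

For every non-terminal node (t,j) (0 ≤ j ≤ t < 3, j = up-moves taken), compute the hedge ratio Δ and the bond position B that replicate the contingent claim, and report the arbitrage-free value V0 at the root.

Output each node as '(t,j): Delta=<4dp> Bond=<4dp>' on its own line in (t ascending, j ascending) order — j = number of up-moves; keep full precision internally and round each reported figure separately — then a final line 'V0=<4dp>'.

Risk-neutral probability p* = (R−d)/(u−d) = (1.06−0.61)/(1.08−0.61) = 0.9574.
Terminal values V(3,·): V(3,0)=63.3900, V(3,1)=106.1400, V(3,2)=12.9900, V(3,3)=102.5400
(2,0): S=24.1865. Δ = (V_up−V_dn)/(S_up−S_dn) = (106.1400−63.3900)/(26.1214−14.7538) = 3.7607. V = [p*·106.1400 + (1−p*)·63.3900]/1.06 = 98.4159. B = V − Δ·S = 7.4585.
(2,1): S=42.8220. Δ = (V_up−V_dn)/(S_up−S_dn) = (12.9900−106.1400)/(46.2478−26.1214) = -4.6283. V = [p*·12.9900 + (1−p*)·106.1400]/1.06 = 15.9942. B = V − Δ·S = 214.1857.
(2,2): S=75.8160. Δ = (V_up−V_dn)/(S_up−S_dn) = (102.5400−12.9900)/(81.8813−46.2478) = 2.5131. V = [p*·102.5400 + (1−p*)·12.9900]/1.06 = 93.1409. B = V − Δ·S = -97.3910.
(1,0): S=39.6500. Δ = (V_up−V_dn)/(S_up−S_dn) = (15.9942−98.4159)/(42.8220−24.1865) = -4.4228. V = [p*·15.9942 + (1−p*)·98.4159]/1.06 = 18.3976. B = V − Δ·S = 193.7630.
(1,1): S=70.2000. Δ = (V_up−V_dn)/(S_up−S_dn) = (93.1409−15.9942)/(75.8160−42.8220) = 2.3382. V = [p*·93.1409 + (1−p*)·15.9942]/1.06 = 84.7718. B = V − Δ·S = -79.3702.
(0,0): S=65.0000. Δ = (V_up−V_dn)/(S_up−S_dn) = (84.7718−18.3976)/(70.2000−39.6500) = 2.1726. V = [p*·84.7718 + (1−p*)·18.3976]/1.06 = 77.3088. B = V − Δ·S = -63.9128.
Root portfolio cost Δ·65+B reproduces V0=77.3088.

(0,0): Delta=2.1726 Bond=-63.9128
(1,0): Delta=-4.4228 Bond=193.7630
(1,1): Delta=2.3382 Bond=-79.3702
(2,0): Delta=3.7607 Bond=7.4585
(2,1): Delta=-4.6283 Bond=214.1857
(2,2): Delta=2.5131 Bond=-97.3910
V0=77.3088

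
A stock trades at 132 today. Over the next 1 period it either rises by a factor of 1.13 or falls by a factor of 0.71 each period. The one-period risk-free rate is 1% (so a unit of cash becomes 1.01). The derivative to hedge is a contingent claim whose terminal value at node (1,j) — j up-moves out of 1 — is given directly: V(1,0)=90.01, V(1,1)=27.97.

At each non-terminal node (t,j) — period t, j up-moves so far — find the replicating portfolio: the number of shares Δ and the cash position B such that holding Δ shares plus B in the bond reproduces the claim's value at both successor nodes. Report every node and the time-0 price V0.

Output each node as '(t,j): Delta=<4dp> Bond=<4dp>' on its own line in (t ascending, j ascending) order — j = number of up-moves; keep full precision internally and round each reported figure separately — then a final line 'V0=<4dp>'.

(0,0): Delta=-1.1190 Bond=192.9576
V0=45.2433

Risk-neutral probability p* = (R−d)/(u−d) = (1.01−0.71)/(1.13−0.71) = 0.7143.
At expiry t=1: V(1,0)=90.0100, V(1,1)=27.9700
(0,0): S=132.0000. Δ = (V_up−V_dn)/(S_up−S_dn) = (27.9700−90.0100)/(149.1600−93.7200) = -1.1190. V = [p*·27.9700 + (1−p*)·90.0100]/1.01 = 45.2433. B = V − Δ·S = 192.9576.
The time-0 hedge costs 45.2433, which is the no-arbitrage price.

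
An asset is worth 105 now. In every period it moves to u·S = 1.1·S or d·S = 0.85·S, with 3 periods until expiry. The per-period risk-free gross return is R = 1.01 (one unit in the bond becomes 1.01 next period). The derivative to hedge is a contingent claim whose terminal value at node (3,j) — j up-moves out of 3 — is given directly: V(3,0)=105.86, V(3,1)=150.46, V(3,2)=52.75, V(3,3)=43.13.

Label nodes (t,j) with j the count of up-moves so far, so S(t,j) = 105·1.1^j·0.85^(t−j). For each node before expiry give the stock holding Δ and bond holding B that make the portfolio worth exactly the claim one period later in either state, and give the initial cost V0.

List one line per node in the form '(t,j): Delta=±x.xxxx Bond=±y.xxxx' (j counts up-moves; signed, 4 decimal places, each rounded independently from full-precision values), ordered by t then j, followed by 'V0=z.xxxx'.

(0,0): Delta=-1.6127 Bond=244.0905
(1,0): Delta=-2.0624 Bond=286.6685
(1,1): Delta=-1.4173 Bond=223.9543
(2,0): Delta=2.3516 Bond=-45.3267
(2,1): Delta=-3.9811 Bond=477.8950
(2,2): Delta=-0.3029 Bond=84.6119
V0=74.7543

No-arbitrage ⇒ martingale measure with p* = (R−d)/(u−d) = 0.6400.
Terminal values V(3,·): V(3,0)=105.8600, V(3,1)=150.4600, V(3,2)=52.7500, V(3,3)=43.1300
  t=2,j=0: stock 75.8625 → up 83.4488 (V=150.4600), down 64.4831 (V=105.8600). Price 133.0733; hedge Δ=2.3516, bond B=-45.3267.
  t=2,j=1: stock 98.1750 → up 107.9925 (V=52.7500), down 83.4488 (V=150.4600). Price 87.0550; hedge Δ=-3.9811, bond B=477.8950.
  t=2,j=2: stock 127.0500 → up 139.7550 (V=43.1300), down 107.9925 (V=52.7500). Price 46.1319; hedge Δ=-0.3029, bond B=84.6119.
  t=1,j=0: stock 89.2500 → up 98.1750 (V=87.0550), down 75.8625 (V=133.0733). Price 102.5957; hedge Δ=-2.0624, bond B=286.6685.
  t=1,j=1: stock 115.5000 → up 127.0500 (V=46.1319), down 98.1750 (V=87.0550). Price 60.2616; hedge Δ=-1.4173, bond B=223.9543.
  t=0,j=0: stock 105.0000 → up 115.5000 (V=60.2616), down 89.2500 (V=102.5957). Price 74.7543; hedge Δ=-1.6127, bond B=244.0905.
Each (Δ,B) replicates both successor values, so the strategy is self-financing and V0 is arbitrage-free.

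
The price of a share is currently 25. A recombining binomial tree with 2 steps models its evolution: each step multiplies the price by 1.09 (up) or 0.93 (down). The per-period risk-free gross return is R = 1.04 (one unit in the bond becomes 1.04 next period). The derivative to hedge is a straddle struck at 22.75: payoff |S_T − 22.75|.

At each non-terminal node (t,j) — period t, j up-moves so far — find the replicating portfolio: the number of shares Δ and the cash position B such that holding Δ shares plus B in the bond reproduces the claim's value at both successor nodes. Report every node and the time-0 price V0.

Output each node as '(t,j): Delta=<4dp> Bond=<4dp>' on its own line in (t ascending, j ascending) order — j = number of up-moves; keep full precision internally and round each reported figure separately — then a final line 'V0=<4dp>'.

Under the risk-neutral measure, an up-move has probability p* = (R−d)/(u−d) = 0.6875 and values discount at R = 1.04.
Terminal values V(2,·): V(2,0)=1.1275, V(2,1)=2.5925, V(2,2)=6.9525
Node (1,0) S=23.2500: V=(p*·2.5925+(1−p*)·1.1275)/1.04=2.0526; Δ=(2.5925−1.1275)/(25.3425−21.6225)=0.3938; B=V−Δ·S=-7.1037
Node (1,1) S=27.2500: V=(p*·6.9525+(1−p*)·2.5925)/1.04=5.3750; Δ=(6.9525−2.5925)/(29.7025−25.3425)=1.0000; B=V−Δ·S=-21.8750
Node (0,0) S=25.0000: V=(p*·5.3750+(1−p*)·2.0526)/1.04=4.1699; Δ=(5.3750−2.0526)/(27.2500−23.2500)=0.8306; B=V−Δ·S=-16.5952
Root portfolio cost Δ·25+B reproduces V0=4.1699.

(0,0): Delta=0.8306 Bond=-16.5952
(1,0): Delta=0.3938 Bond=-7.1037
(1,1): Delta=1.0000 Bond=-21.8750
V0=4.1699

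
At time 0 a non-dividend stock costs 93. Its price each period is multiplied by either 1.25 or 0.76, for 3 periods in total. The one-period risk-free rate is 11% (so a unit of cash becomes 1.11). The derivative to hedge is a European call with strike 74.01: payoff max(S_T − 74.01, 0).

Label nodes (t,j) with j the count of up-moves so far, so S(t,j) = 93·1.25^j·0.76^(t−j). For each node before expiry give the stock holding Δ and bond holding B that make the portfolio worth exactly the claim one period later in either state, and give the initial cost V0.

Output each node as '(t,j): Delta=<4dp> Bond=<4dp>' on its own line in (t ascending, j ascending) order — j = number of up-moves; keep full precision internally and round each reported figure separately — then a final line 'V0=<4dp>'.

Under the risk-neutral measure, an up-move has probability p* = (R−d)/(u−d) = 0.7143 and values discount at R = 1.11.
At expiry t=3: V(3,0)=0.0000, V(3,1)=0.0000, V(3,2)=36.4275, V(3,3)=107.6306
(2,0): S=53.7168. Δ = (V_up−V_dn)/(S_up−S_dn) = (0.0000−0.0000)/(67.1460−40.8248) = 0.0000. V = [p*·0.0000 + (1−p*)·0.0000]/1.11 = 0.0000. B = V − Δ·S = 0.0000.
(2,1): S=88.3500. Δ = (V_up−V_dn)/(S_up−S_dn) = (36.4275−0.0000)/(110.4375−67.1460) = 0.8414. V = [p*·36.4275 + (1−p*)·0.0000]/1.11 = 23.4411. B = V − Δ·S = -50.9007.
(2,2): S=145.3125. Δ = (V_up−V_dn)/(S_up−S_dn) = (107.6306−36.4275)/(181.6406−110.4375) = 1.0000. V = [p*·107.6306 + (1−p*)·36.4275]/1.11 = 78.6368. B = V − Δ·S = -66.6757.
(1,0): S=70.6800. Δ = (V_up−V_dn)/(S_up−S_dn) = (23.4411−0.0000)/(88.3500−53.7168) = 0.6768. V = [p*·23.4411 + (1−p*)·0.0000]/1.11 = 15.0844. B = V − Δ·S = -32.7546.
(1,1): S=116.2500. Δ = (V_up−V_dn)/(S_up−S_dn) = (78.6368−23.4411)/(145.3125−88.3500) = 0.9690. V = [p*·78.6368 + (1−p*)·23.4411]/1.11 = 56.6366. B = V − Δ·S = -56.0077.
(0,0): S=93.0000. Δ = (V_up−V_dn)/(S_up−S_dn) = (56.6366−15.0844)/(116.2500−70.6800) = 0.9118. V = [p*·56.6366 + (1−p*)·15.0844]/1.11 = 40.3284. B = V − Δ·S = -44.4720.
Each (Δ,B) replicates both successor values, so the strategy is self-financing and V0 is arbitrage-free.

(0,0): Delta=0.9118 Bond=-44.4720
(1,0): Delta=0.6768 Bond=-32.7546
(1,1): Delta=0.9690 Bond=-56.0077
(2,0): Delta=0.0000 Bond=0.0000
(2,1): Delta=0.8414 Bond=-50.9007
(2,2): Delta=1.0000 Bond=-66.6757
V0=40.3284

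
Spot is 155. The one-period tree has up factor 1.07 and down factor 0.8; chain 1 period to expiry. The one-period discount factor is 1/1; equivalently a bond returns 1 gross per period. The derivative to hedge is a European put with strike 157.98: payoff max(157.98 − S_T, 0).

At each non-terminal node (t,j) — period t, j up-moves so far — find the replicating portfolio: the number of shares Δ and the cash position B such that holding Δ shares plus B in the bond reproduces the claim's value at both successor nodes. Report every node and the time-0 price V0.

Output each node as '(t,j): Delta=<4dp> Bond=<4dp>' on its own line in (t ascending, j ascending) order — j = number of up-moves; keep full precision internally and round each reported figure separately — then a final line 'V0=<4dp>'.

Risk-neutral probability p* = (R−d)/(u−d) = (1−0.8)/(1.07−0.8) = 0.7407.
Payoff layer (t=1): V(1,0)=33.9800, V(1,1)=0.0000
Node (0,0) S=155.0000: V=(p*·0.0000+(1−p*)·33.9800)/1=8.8096; Δ=(0.0000−33.9800)/(165.8500−124.0000)=-0.8119; B=V−Δ·S=134.6615
The time-0 hedge costs 8.8096, which is the no-arbitrage price.

(0,0): Delta=-0.8119 Bond=134.6615
V0=8.8096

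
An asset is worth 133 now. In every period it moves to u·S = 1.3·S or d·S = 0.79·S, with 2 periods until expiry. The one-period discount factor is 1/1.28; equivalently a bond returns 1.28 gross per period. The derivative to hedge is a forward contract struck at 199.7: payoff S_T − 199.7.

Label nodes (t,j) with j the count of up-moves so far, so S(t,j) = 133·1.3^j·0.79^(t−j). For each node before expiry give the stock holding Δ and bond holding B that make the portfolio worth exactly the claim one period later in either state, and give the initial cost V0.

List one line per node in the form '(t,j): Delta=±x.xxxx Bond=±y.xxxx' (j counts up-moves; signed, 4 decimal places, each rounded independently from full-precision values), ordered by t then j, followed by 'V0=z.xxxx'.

Since d<R<u, set p* = (R−d)/(u−d) = 0.9608; price each node as the discounted p*-expectation of its children.
Terminal payoffs: V(2,0)=-116.6947, V(2,1)=-63.1090, V(2,2)=25.0700
(1,0): S=105.0700. Δ = (V_up−V_dn)/(S_up−S_dn) = (-63.1090−-116.6947)/(136.5910−83.0053) = 1.0000. V = [p*·-63.1090 + (1−p*)·-116.6947]/1.28 = -50.9456. B = V − Δ·S = -156.0156.
(1,1): S=172.9000. Δ = (V_up−V_dn)/(S_up−S_dn) = (25.0700−-63.1090)/(224.7700−136.5910) = 1.0000. V = [p*·25.0700 + (1−p*)·-63.1090]/1.28 = 16.8844. B = V − Δ·S = -156.0156.
(0,0): S=133.0000. Δ = (V_up−V_dn)/(S_up−S_dn) = (16.8844−-50.9456)/(172.9000−105.0700) = 1.0000. V = [p*·16.8844 + (1−p*)·-50.9456]/1.28 = 11.1128. B = V − Δ·S = -121.8872.
Root portfolio cost Δ·133+B reproduces V0=11.1128.

(0,0): Delta=1.0000 Bond=-121.8872
(1,0): Delta=1.0000 Bond=-156.0156
(1,1): Delta=1.0000 Bond=-156.0156
V0=11.1128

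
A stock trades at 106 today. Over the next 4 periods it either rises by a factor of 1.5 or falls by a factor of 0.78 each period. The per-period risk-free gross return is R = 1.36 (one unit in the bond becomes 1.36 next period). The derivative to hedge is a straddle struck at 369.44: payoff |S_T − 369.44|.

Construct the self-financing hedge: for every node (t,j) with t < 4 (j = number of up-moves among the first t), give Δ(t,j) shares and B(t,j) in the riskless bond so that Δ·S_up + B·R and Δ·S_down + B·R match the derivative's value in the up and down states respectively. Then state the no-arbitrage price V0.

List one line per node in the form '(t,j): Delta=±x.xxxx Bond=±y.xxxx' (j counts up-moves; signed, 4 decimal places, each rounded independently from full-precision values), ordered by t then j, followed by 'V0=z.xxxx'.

(0,0): Delta=-0.0895 Bond=52.6408
(1,0): Delta=-1.0000 Bond=146.8680
(1,1): Delta=0.0247 Bond=53.4214
(2,0): Delta=-1.0000 Bond=199.7405
(2,1): Delta=-1.0000 Bond=199.7405
(2,2): Delta=0.1534 Bond=41.9768
(3,0): Delta=-1.0000 Bond=271.6471
(3,1): Delta=-1.0000 Bond=271.6471
(3,2): Delta=-1.0000 Bond=271.6471
(3,3): Delta=0.2981 Bond=5.2984
V0=43.1491

Since d<R<u, set p* = (R−d)/(u−d) = 0.8056; price each node as the discounted p*-expectation of its children.
At expiry t=4: V(4,0)=330.2040, V(4,1)=293.9862, V(4,2)=224.3366, V(4,3)=90.3950, V(4,4)=167.1850
  t=3,j=0: stock 50.3025 → up 75.4538 (V=293.9862), down 39.2360 (V=330.2040). Price 221.3445; hedge Δ=-1.0000, bond B=271.6471.
  t=3,j=1: stock 96.7356 → up 145.1034 (V=224.3366), down 75.4538 (V=293.9862). Price 174.9115; hedge Δ=-1.0000, bond B=271.6471.
  t=3,j=2: stock 186.0300 → up 279.0450 (V=90.3950), down 145.1034 (V=224.3366). Price 85.6171; hedge Δ=-1.0000, bond B=271.6471.
  t=3,j=3: stock 357.7500 → up 536.6250 (V=167.1850), down 279.0450 (V=90.3950). Price 111.9512; hedge Δ=0.2981, bond B=5.2984.
  t=2,j=0: stock 64.4904 → up 96.7356 (V=174.9115), down 50.3025 (V=221.3445). Price 135.2501; hedge Δ=-1.0000, bond B=199.7405.
  t=2,j=1: stock 124.0200 → up 186.0300 (V=85.6171), down 96.7356 (V=174.9115). Price 75.7205; hedge Δ=-1.0000, bond B=199.7405.
  t=2,j=2: stock 238.5000 → up 357.7500 (V=111.9512), down 186.0300 (V=85.6171). Price 78.5520; hedge Δ=0.1534, bond B=41.9768.
  t=1,j=0: stock 82.6800 → up 124.0200 (V=75.7205), down 64.4904 (V=135.2501). Price 64.1880; hedge Δ=-1.0000, bond B=146.8680.
  t=1,j=1: stock 159.0000 → up 238.5000 (V=78.5520), down 124.0200 (V=75.7205). Price 57.3540; hedge Δ=0.0247, bond B=53.4214.
  t=0,j=0: stock 106.0000 → up 159.0000 (V=57.3540), down 82.6800 (V=64.1880). Price 43.1491; hedge Δ=-0.0895, bond B=52.6408.
The time-0 hedge costs 43.1491, which is the no-arbitrage price.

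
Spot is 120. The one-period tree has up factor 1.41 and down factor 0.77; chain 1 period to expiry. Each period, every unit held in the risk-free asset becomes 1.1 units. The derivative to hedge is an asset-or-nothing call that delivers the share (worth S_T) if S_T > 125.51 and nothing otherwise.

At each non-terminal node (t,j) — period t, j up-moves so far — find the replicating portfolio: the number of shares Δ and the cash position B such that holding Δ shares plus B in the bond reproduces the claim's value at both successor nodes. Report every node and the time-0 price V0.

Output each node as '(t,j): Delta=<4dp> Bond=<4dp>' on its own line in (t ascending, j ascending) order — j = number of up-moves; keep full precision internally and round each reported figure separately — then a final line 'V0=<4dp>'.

(0,0): Delta=2.2031 Bond=-185.0625
V0=79.3125

Since d<R<u, set p* = (R−d)/(u−d) = 0.5156; price each node as the discounted p*-expectation of its children.
At expiry t=1: V(1,0)=0.0000, V(1,1)=169.2000
Node (0,0) S=120.0000: V=(p*·169.2000+(1−p*)·0.0000)/1.1=79.3125; Δ=(169.2000−0.0000)/(169.2000−92.4000)=2.2031; B=V−Δ·S=-185.0625
Check: Δ(0,0)·S0 + B(0,0) = 79.3125 = V0.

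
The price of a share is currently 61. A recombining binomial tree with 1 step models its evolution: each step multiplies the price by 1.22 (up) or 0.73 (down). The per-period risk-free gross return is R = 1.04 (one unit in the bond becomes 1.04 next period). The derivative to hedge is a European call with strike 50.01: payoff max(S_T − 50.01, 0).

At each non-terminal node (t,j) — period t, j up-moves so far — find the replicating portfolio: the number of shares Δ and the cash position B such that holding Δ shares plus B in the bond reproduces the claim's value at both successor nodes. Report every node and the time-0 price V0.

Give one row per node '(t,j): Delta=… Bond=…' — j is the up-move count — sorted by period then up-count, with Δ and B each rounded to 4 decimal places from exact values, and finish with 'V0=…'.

(0,0): Delta=0.8167 Bond=-34.9672
V0=14.8491

Under the risk-neutral measure, an up-move has probability p* = (R−d)/(u−d) = 0.6327 and values discount at R = 1.04.
At expiry t=1: V(1,0)=0.0000, V(1,1)=24.4100
  t=0,j=0: stock 61.0000 → up 74.4200 (V=24.4100), down 44.5300 (V=0.0000). Price 14.8491; hedge Δ=0.8167, bond B=-34.9672.
Check: Δ(0,0)·S0 + B(0,0) = 14.8491 = V0.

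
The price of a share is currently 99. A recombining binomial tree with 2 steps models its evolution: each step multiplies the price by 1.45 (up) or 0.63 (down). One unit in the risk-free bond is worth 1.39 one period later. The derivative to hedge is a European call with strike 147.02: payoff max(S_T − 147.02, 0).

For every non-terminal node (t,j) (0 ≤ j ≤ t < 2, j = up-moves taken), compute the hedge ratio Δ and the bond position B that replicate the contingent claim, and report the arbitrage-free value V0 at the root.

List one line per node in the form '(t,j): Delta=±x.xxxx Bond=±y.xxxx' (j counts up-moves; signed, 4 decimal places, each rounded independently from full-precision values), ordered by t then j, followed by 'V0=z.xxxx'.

Risk-neutral probability p* = (R−d)/(u−d) = (1.39−0.63)/(1.45−0.63) = 0.9268.
Terminal payoffs: V(2,0)=0.0000, V(2,1)=0.0000, V(2,2)=61.1275
Node (1,0) S=62.3700: V=(p*·0.0000+(1−p*)·0.0000)/1.39=0.0000; Δ=(0.0000−0.0000)/(90.4365−39.2931)=0.0000; B=V−Δ·S=0.0000
Node (1,1) S=143.5500: V=(p*·61.1275+(1−p*)·0.0000)/1.39=40.7588; Δ=(61.1275−0.0000)/(208.1475−90.4365)=0.5193; B=V−Δ·S=-33.7869
Node (0,0) S=99.0000: V=(p*·40.7588+(1−p*)·0.0000)/1.39=27.1773; Δ=(40.7588−0.0000)/(143.5500−62.3700)=0.5021; B=V−Δ·S=-22.5286
Root portfolio cost Δ·99+B reproduces V0=27.1773.

(0,0): Delta=0.5021 Bond=-22.5286
(1,0): Delta=0.0000 Bond=0.0000
(1,1): Delta=0.5193 Bond=-33.7869
V0=27.1773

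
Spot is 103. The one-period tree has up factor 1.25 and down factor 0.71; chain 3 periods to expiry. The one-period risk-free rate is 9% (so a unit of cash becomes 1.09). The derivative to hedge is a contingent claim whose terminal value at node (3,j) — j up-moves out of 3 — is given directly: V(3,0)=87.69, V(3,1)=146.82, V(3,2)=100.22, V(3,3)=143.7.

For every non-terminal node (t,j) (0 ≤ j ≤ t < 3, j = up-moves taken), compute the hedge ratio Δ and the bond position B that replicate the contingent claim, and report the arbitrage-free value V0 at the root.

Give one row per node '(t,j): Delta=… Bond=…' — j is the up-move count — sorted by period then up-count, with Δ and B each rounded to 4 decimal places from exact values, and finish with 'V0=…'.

(0,0): Delta=0.1103 Bond=84.1433
(1,0): Delta=-0.3548 Bond=125.7307
(1,1): Delta=0.2216 Bond=77.3943
(2,0): Delta=2.1089 Bond=9.1239
(2,1): Delta=-0.9440 Bond=190.9086
(2,2): Delta=0.5003 Bond=39.4971
V0=95.5055

No-arbitrage ⇒ martingale measure with p* = (R−d)/(u−d) = 0.7037.
Payoff layer (t=3): V(3,0)=87.6900, V(3,1)=146.8200, V(3,2)=100.2200, V(3,3)=143.7000
Node (2,0) S=51.9223: V=(p*·146.8200+(1−p*)·87.6900)/1.09=118.6239; Δ=(146.8200−87.6900)/(64.9029−36.8648)=2.1089; B=V−Δ·S=9.1239
Node (2,1) S=91.4125: V=(p*·100.2200+(1−p*)·146.8200)/1.09=104.6123; Δ=(100.2200−146.8200)/(114.2656−64.9029)=-0.9440; B=V−Δ·S=190.9086
Node (2,2) S=160.9375: V=(p*·143.7000+(1−p*)·100.2200)/1.09=120.0156; Δ=(143.7000−100.2200)/(201.1719−114.2656)=0.5003; B=V−Δ·S=39.4971
Node (1,0) S=73.1300: V=(p*·104.6123+(1−p*)·118.6239)/1.09=99.7834; Δ=(104.6123−118.6239)/(91.4125−51.9223)=-0.3548; B=V−Δ·S=125.7307
Node (1,1) S=128.7500: V=(p*·120.0156+(1−p*)·104.6123)/1.09=105.9190; Δ=(120.0156−104.6123)/(160.9375−91.4125)=0.2216; B=V−Δ·S=77.3943
Node (0,0) S=103.0000: V=(p*·105.9190+(1−p*)·99.7834)/1.09=95.5055; Δ=(105.9190−99.7834)/(128.7500−73.1300)=0.1103; B=V−Δ·S=84.1433
Root portfolio cost Δ·103+B reproduces V0=95.5055.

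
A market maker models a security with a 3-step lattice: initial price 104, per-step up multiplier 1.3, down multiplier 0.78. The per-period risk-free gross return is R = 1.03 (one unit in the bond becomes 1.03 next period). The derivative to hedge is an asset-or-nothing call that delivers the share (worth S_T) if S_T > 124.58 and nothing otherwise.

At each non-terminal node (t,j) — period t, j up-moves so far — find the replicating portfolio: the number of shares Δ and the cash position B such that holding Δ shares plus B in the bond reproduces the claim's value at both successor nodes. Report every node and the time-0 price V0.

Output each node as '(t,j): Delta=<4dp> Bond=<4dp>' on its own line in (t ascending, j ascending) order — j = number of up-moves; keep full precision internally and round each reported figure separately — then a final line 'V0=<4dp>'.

No-arbitrage ⇒ martingale measure with p* = (R−d)/(u−d) = 0.4808.
Payoff layer (t=3): V(3,0)=0.0000, V(3,1)=0.0000, V(3,2)=137.0928, V(3,3)=228.4880
(2,0): S=63.2736. Δ = (V_up−V_dn)/(S_up−S_dn) = (0.0000−0.0000)/(82.2557−49.3534) = 0.0000. V = [p*·0.0000 + (1−p*)·0.0000]/1.03 = 0.0000. B = V − Δ·S = 0.0000.
(2,1): S=105.4560. Δ = (V_up−V_dn)/(S_up−S_dn) = (137.0928−0.0000)/(137.0928−82.2557) = 2.5000. V = [p*·137.0928 + (1−p*)·0.0000]/1.03 = 63.9903. B = V − Δ·S = -199.6497.
(2,2): S=175.7600. Δ = (V_up−V_dn)/(S_up−S_dn) = (228.4880−137.0928)/(228.4880−137.0928) = 1.0000. V = [p*·228.4880 + (1−p*)·137.0928]/1.03 = 175.7600. B = V − Δ·S = 0.0000.
(1,0): S=81.1200. Δ = (V_up−V_dn)/(S_up−S_dn) = (63.9903−0.0000)/(105.4560−63.2736) = 1.5170. V = [p*·63.9903 + (1−p*)·0.0000]/1.03 = 29.8685. B = V − Δ·S = -93.1897.
(1,1): S=135.2000. Δ = (V_up−V_dn)/(S_up−S_dn) = (175.7600−63.9903)/(175.7600−105.4560) = 1.5898. V = [p*·175.7600 + (1−p*)·63.9903]/1.03 = 114.2968. B = V − Δ·S = -100.6449.
(0,0): S=104.0000. Δ = (V_up−V_dn)/(S_up−S_dn) = (114.2968−29.8685)/(135.2000−81.1200) = 1.5612. V = [p*·114.2968 + (1−p*)·29.8685]/1.03 = 68.4068. B = V − Δ·S = -93.9553.
Root portfolio cost Δ·104+B reproduces V0=68.4068.

(0,0): Delta=1.5612 Bond=-93.9553
(1,0): Delta=1.5170 Bond=-93.1897
(1,1): Delta=1.5898 Bond=-100.6449
(2,0): Delta=0.0000 Bond=0.0000
(2,1): Delta=2.5000 Bond=-199.6497
(2,2): Delta=1.0000 Bond=0.0000
V0=68.4068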